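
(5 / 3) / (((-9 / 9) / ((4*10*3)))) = -200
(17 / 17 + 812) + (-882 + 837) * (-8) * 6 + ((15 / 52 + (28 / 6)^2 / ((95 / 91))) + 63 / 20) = 66629963 / 22230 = 2997.30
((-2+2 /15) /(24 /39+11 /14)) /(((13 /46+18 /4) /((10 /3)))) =-117208 /126225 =-0.93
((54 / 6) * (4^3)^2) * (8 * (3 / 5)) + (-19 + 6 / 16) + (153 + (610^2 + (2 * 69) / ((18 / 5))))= 65906389 / 120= 549219.91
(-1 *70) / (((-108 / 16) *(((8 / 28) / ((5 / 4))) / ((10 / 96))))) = 6125 / 1296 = 4.73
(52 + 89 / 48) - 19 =1673 / 48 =34.85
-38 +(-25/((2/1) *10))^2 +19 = -279/16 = -17.44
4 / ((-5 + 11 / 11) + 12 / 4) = -4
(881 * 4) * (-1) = -3524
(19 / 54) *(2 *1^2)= 19 / 27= 0.70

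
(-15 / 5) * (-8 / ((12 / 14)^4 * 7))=343 / 54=6.35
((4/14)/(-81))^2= 4/321489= 0.00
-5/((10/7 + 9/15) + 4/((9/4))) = -1575/1199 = -1.31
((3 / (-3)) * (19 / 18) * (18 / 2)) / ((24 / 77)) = -1463 / 48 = -30.48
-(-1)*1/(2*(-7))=-1/14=-0.07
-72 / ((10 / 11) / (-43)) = 17028 / 5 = 3405.60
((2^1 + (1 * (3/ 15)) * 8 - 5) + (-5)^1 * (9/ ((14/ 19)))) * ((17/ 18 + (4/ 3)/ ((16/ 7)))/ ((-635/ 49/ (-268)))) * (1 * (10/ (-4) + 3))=-22560307/ 22860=-986.89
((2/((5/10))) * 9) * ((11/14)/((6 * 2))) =33/14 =2.36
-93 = -93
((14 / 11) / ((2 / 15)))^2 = 11025 / 121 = 91.12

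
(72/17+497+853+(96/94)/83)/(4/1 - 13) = -29936546/198951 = -150.47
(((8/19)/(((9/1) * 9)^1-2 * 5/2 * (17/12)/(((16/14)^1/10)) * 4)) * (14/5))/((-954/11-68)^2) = -40656/137804587285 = -0.00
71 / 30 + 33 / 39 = 1253 / 390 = 3.21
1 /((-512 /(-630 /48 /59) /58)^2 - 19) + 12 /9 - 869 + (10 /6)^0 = -37502901931325 /43272611247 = -866.67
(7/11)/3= 7/33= 0.21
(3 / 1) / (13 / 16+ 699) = 48 / 11197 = 0.00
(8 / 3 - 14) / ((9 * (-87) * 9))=34 / 21141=0.00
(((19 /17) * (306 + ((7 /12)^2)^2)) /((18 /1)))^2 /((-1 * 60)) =-14545499209906729 /2415705965199360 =-6.02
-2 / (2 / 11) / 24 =-11 / 24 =-0.46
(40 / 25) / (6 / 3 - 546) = -1 / 340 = -0.00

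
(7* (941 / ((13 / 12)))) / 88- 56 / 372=1833769 / 26598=68.94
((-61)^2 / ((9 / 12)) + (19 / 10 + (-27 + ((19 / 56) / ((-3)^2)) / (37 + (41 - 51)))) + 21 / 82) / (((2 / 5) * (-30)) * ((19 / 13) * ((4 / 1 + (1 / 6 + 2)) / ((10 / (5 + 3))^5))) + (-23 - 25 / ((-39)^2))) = -1454565283624375 / 17224480175616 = -84.45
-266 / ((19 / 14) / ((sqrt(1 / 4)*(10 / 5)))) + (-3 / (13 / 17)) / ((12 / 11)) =-10379 / 52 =-199.60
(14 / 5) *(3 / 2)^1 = 21 / 5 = 4.20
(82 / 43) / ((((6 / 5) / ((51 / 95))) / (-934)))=-650998 / 817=-796.82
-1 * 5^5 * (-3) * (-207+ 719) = 4800000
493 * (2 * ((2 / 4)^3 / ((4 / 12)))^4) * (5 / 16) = 199665 / 32768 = 6.09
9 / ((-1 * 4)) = -9 / 4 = -2.25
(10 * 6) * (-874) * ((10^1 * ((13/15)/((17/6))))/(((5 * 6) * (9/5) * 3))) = -990.15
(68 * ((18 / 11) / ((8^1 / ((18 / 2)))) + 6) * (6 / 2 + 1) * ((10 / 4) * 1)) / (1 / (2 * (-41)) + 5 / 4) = 9618600 / 2233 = 4307.48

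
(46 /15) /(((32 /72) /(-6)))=-207 /5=-41.40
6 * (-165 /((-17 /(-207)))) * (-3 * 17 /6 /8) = 102465 /8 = 12808.12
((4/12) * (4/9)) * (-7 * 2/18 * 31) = -868/243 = -3.57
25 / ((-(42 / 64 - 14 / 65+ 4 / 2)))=-52000 / 5077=-10.24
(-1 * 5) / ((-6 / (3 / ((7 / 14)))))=5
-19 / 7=-2.71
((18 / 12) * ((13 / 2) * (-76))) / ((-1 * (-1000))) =-741 / 1000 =-0.74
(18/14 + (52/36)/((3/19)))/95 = 1972/17955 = 0.11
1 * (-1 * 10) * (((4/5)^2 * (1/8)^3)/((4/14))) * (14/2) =-49/160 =-0.31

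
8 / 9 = 0.89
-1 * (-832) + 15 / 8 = 6671 / 8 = 833.88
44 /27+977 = 26423 /27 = 978.63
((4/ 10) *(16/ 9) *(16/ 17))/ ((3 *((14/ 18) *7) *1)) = 512/ 12495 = 0.04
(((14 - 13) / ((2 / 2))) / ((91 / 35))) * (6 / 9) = 10 / 39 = 0.26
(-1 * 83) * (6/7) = -498/7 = -71.14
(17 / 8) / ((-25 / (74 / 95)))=-629 / 9500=-0.07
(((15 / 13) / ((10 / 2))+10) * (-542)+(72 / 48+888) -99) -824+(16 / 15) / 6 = -6526727 / 1170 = -5578.40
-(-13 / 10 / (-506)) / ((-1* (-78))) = -1 / 30360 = -0.00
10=10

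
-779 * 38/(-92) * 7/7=14801/46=321.76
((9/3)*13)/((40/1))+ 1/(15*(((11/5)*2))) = 1307/1320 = 0.99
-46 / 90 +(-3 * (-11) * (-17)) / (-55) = 436 / 45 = 9.69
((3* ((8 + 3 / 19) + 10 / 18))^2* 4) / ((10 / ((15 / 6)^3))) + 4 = 13888621 / 3249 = 4274.74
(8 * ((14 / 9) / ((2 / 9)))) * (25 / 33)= 1400 / 33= 42.42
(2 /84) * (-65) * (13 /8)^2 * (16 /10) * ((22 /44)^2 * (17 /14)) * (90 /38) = -560235 /119168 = -4.70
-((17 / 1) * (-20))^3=39304000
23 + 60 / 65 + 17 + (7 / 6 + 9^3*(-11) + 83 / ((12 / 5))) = -413001 / 52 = -7942.33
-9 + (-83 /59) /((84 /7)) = -6455 /708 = -9.12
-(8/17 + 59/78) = -1627/1326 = -1.23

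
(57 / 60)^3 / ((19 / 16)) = 361 / 500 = 0.72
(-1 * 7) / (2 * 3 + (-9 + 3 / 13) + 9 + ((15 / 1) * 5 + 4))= -91 / 1108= -0.08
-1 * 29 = -29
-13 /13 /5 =-1 /5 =-0.20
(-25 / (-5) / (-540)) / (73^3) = -1 / 42013836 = -0.00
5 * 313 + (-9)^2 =1646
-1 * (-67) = 67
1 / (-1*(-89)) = 1 / 89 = 0.01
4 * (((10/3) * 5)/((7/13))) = 2600/21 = 123.81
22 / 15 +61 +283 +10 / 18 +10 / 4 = 31367 / 90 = 348.52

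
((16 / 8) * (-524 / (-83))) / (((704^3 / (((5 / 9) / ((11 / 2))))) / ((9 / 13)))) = 655 / 258828517376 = 0.00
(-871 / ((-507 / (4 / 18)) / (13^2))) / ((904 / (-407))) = -354497 / 12204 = -29.05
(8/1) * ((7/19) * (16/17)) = 896/323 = 2.77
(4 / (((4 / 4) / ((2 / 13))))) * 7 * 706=39536 / 13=3041.23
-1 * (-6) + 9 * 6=60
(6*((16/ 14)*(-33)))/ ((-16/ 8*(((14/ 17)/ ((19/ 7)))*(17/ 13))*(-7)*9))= -10868/ 2401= -4.53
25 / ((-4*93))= -25 / 372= -0.07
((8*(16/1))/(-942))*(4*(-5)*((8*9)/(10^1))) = 3072/157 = 19.57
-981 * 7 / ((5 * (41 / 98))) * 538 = -362055708 / 205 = -1766125.40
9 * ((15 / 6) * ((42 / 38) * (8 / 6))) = 630 / 19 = 33.16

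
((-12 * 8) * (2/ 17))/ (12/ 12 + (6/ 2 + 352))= -48/ 1513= -0.03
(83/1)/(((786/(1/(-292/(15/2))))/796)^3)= -81761214625/55970919459008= -0.00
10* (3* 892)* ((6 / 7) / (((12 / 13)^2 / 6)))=1130610 / 7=161515.71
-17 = -17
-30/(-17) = 30/17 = 1.76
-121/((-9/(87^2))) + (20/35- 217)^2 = 7281514/49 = 148602.33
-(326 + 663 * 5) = -3641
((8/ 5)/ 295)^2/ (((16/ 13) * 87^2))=52/ 16467305625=0.00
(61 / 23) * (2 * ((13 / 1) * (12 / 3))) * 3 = 19032 / 23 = 827.48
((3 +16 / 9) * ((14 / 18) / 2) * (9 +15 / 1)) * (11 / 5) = 13244 / 135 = 98.10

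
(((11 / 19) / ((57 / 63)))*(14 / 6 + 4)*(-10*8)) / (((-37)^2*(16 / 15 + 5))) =-13200 / 338143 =-0.04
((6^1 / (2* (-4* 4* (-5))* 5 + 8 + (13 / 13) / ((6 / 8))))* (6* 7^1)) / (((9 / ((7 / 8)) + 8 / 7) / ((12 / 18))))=441 / 24280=0.02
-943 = -943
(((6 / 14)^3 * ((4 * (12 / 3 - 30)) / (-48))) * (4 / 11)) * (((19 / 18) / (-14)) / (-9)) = 247 / 475398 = 0.00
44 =44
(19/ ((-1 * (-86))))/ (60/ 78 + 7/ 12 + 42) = 1482/ 290809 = 0.01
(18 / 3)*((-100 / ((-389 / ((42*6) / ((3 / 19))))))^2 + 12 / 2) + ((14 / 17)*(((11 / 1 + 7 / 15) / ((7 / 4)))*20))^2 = 402116818848292 / 393585921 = 1021674.80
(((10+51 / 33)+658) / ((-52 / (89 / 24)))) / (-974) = 218495 / 4457024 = 0.05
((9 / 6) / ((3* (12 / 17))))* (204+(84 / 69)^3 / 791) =1192026485 / 8249226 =144.50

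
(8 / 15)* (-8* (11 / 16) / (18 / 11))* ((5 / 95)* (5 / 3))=-242 / 1539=-0.16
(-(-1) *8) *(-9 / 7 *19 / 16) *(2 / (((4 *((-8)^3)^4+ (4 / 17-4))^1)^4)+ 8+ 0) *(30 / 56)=-52.35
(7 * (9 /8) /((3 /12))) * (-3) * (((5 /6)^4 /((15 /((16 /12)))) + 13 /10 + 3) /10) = -443233 /10800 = -41.04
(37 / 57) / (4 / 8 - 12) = -74 / 1311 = -0.06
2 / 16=1 / 8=0.12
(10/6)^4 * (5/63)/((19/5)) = 15625/96957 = 0.16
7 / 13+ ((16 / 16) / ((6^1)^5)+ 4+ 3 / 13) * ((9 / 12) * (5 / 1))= 2211041 / 134784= 16.40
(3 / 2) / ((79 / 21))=63 / 158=0.40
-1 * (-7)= 7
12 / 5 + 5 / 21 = 277 / 105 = 2.64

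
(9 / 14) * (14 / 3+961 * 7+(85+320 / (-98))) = 1502355 / 343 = 4380.04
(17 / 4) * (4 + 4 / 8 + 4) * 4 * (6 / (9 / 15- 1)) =-2167.50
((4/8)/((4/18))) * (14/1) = 63/2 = 31.50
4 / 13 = 0.31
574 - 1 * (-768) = 1342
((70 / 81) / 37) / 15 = 14 / 8991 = 0.00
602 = 602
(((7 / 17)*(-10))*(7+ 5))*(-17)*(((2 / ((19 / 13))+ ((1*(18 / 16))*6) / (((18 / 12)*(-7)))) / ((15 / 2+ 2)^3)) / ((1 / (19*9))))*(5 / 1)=4168800 / 6859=607.79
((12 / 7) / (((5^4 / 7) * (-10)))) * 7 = -42 / 3125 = -0.01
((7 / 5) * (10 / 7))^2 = 4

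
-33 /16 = -2.06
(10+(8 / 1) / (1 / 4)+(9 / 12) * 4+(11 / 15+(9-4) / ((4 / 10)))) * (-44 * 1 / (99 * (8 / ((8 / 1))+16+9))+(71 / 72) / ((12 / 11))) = 17401867 / 336960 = 51.64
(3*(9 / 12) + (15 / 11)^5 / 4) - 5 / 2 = 149581 / 161051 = 0.93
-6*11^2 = -726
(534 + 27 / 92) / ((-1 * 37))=-49155 / 3404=-14.44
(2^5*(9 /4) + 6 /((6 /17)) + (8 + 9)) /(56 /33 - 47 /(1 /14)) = -1749 /10829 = -0.16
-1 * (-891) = 891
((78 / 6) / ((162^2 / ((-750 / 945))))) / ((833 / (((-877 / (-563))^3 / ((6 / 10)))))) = -0.00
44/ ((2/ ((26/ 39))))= 44/ 3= 14.67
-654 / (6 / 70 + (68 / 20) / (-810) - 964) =18540900 / 27327089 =0.68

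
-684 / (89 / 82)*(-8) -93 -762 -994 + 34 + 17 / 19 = 5457724 / 1691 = 3227.51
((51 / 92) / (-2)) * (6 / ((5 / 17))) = -2601 / 460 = -5.65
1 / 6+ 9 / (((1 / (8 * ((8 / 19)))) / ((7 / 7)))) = 3475 / 114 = 30.48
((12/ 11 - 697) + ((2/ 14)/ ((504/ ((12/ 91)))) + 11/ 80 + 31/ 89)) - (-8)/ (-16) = -729109479887/ 1047686640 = -695.92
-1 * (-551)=551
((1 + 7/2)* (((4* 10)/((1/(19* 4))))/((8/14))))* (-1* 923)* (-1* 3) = 66289860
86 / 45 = 1.91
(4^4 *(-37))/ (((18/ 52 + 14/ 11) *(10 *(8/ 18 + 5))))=-107.47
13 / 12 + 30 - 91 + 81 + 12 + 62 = 1141 / 12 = 95.08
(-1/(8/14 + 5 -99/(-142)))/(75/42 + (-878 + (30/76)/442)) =116866568/641906161191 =0.00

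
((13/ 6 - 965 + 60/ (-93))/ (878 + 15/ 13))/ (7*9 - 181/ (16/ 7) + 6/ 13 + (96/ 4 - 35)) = 242287864/ 5908644423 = 0.04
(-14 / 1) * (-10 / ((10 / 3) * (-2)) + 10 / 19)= -539 / 19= -28.37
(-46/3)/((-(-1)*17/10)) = -460/51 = -9.02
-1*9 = -9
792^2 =627264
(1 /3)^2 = 1 /9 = 0.11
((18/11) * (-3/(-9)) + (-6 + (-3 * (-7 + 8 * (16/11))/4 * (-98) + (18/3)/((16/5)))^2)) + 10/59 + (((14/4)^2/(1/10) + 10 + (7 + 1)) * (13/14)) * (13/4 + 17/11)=118027.82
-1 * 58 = -58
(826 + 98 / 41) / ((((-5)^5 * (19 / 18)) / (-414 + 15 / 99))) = 2783078088 / 26778125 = 103.93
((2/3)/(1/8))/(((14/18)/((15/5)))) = 144/7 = 20.57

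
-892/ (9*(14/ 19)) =-8474/ 63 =-134.51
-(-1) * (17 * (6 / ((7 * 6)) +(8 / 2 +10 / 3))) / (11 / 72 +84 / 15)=320280 / 14497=22.09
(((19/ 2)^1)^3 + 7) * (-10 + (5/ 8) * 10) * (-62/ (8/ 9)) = 28939275/ 128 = 226088.09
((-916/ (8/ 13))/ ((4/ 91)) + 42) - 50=-270971/ 8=-33871.38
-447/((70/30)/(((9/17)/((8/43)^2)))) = -22315581/7616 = -2930.09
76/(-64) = -19/16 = -1.19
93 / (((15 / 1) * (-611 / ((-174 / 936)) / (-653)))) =-587047 / 476580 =-1.23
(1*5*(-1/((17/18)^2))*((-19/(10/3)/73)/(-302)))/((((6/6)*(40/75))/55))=-0.15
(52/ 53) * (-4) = -208/ 53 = -3.92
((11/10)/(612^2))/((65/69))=253/81151200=0.00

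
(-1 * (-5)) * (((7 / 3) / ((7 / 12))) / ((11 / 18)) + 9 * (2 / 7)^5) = 6066360 / 184877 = 32.81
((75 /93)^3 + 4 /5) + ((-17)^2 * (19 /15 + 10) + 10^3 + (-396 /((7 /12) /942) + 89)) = -1986743585579 /3128055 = -635137.04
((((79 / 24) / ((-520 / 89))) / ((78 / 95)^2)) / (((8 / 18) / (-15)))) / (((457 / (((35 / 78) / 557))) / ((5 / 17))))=11104585625 / 759355132803072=0.00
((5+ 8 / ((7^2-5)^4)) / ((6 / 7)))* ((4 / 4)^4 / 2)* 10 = 81989635 / 2811072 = 29.17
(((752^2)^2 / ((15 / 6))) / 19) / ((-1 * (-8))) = 79948693504 / 95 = 841565194.78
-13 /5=-2.60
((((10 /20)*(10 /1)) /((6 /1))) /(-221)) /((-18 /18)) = 0.00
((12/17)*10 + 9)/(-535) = -273/9095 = -0.03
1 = 1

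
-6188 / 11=-562.55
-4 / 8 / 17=-1 / 34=-0.03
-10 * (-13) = 130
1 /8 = 0.12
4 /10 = 2 /5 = 0.40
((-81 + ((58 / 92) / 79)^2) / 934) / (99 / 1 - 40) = -1069681595 / 727727411336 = -0.00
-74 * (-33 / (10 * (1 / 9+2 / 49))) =538461 / 335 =1607.35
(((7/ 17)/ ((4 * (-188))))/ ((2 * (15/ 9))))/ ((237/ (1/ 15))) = -7/ 151490400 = -0.00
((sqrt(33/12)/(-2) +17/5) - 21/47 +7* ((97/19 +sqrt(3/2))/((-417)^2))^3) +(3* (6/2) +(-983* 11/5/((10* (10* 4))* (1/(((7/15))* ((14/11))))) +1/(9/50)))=-sqrt(11)/4 +14917* sqrt(6)/281202876520321068 +121173751644016758410342707/8475103194726826588185000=13.47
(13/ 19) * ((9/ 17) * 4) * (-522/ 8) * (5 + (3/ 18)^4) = -472.78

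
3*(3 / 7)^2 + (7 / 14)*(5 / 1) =299 / 98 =3.05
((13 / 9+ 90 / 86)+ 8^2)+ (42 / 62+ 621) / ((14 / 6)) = 27958636 / 83979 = 332.92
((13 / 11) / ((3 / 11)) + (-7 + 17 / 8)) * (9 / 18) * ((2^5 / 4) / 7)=-13 / 42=-0.31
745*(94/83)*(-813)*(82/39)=-1442267.53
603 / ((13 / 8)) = 4824 / 13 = 371.08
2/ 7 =0.29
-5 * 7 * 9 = -315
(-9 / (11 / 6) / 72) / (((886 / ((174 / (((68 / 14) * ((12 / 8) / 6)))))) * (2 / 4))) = -1827 / 82841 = -0.02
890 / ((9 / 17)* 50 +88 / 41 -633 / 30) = 6203300 / 52393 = 118.40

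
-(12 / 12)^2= -1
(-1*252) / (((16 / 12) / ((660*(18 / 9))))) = -249480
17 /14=1.21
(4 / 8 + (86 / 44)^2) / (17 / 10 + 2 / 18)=94095 / 39446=2.39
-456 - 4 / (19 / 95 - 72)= -163684 / 359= -455.94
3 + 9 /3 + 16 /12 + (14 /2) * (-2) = -20 /3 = -6.67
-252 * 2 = -504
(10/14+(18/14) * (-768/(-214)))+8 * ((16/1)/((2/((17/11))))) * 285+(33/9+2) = 28200.09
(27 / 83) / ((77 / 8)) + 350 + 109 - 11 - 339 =696835 / 6391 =109.03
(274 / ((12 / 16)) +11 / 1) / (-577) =-1129 / 1731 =-0.65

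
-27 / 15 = -9 / 5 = -1.80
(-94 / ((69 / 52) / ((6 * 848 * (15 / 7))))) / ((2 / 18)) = -1119156480 / 161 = -6951282.48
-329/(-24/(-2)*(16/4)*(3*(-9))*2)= 329/2592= 0.13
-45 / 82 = -0.55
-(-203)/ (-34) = -203/ 34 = -5.97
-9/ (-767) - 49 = -48.99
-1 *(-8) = 8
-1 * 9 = -9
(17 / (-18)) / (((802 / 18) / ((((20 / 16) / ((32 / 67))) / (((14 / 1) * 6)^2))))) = -5695 / 724340736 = -0.00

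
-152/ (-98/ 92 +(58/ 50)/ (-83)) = 140.85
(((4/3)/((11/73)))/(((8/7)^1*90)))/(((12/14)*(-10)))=-3577/356400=-0.01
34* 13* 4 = 1768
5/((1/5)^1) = 25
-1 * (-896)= 896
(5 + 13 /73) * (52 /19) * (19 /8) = 2457 /73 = 33.66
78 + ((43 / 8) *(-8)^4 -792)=21302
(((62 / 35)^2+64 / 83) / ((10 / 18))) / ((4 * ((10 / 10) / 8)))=14.07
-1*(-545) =545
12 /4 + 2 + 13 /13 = 6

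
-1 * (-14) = 14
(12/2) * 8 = 48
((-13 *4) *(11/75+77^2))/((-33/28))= 58860256/225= 261601.14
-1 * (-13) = 13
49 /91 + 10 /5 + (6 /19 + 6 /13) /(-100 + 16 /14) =108135 /42731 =2.53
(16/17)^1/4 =4/17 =0.24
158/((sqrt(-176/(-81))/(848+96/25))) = 688248 *sqrt(11)/25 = 91306.42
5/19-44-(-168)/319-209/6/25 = -40551299/909150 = -44.60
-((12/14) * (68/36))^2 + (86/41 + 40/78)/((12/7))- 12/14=-919403/470106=-1.96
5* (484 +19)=2515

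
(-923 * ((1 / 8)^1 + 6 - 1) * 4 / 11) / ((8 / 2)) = -37843 / 88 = -430.03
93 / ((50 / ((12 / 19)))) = 558 / 475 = 1.17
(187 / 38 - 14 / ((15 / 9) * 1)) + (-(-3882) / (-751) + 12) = 478289 / 142690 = 3.35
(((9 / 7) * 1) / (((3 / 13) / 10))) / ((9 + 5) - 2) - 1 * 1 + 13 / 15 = 947 / 210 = 4.51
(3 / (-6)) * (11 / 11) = -1 / 2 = -0.50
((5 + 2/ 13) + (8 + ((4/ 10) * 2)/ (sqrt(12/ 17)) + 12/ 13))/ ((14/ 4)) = 4 * sqrt(51)/ 105 + 366/ 91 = 4.29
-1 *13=-13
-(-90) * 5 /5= 90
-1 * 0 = 0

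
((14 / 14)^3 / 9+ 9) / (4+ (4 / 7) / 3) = 287 / 132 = 2.17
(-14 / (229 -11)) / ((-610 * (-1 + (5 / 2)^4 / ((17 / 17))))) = 8 / 2892315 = 0.00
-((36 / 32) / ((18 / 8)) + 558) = -1117 / 2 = -558.50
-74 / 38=-37 / 19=-1.95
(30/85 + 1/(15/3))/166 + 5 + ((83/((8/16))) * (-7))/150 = -580627/211650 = -2.74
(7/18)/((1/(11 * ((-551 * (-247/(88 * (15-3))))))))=952679/1728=551.32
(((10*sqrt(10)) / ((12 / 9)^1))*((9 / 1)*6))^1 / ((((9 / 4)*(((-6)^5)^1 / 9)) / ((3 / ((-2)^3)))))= 5*sqrt(10) / 64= 0.25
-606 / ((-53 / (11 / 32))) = 3.93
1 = 1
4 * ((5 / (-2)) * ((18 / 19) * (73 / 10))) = -1314 / 19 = -69.16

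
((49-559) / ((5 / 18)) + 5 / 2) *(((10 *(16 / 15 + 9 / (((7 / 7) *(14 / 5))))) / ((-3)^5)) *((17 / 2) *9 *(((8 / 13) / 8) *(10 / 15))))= 56042761 / 44226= 1267.19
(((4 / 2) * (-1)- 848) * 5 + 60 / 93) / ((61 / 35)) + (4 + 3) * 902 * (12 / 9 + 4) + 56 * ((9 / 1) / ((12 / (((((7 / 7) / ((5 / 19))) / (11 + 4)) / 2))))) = 4430872859 / 141825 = 31241.83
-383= -383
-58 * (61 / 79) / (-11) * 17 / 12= 30073 / 5214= 5.77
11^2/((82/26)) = 1573/41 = 38.37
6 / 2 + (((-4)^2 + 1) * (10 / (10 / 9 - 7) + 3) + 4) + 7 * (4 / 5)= 9204 / 265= 34.73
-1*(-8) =8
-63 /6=-21 /2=-10.50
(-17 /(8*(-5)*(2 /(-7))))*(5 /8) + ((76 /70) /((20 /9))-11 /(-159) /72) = -14108911 /32054400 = -0.44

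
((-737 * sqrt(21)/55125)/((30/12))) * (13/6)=-9581 * sqrt(21)/826875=-0.05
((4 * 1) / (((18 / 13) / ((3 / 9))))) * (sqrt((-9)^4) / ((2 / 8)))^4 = 10611813888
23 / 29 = 0.79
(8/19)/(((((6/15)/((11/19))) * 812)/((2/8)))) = 55/293132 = 0.00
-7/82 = -0.09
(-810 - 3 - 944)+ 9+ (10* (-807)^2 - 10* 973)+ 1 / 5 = 32505061 / 5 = 6501012.20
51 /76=0.67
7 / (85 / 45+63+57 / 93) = 1953 / 18275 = 0.11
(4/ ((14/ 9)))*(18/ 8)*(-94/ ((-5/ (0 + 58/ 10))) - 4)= 106353/ 175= 607.73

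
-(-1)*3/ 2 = 3/ 2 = 1.50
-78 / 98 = -39 / 49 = -0.80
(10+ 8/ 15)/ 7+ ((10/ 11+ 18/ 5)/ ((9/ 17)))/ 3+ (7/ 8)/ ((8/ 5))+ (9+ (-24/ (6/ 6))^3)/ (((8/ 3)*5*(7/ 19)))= -1867739399/ 665280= -2807.45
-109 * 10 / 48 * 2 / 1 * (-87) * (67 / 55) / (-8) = -211787 / 352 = -601.67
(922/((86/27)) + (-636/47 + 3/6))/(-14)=-1117343/56588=-19.75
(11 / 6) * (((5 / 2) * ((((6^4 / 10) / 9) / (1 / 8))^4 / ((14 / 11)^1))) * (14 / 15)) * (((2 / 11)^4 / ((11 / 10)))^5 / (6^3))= 2374945115996160 / 895430243255237372246531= 0.00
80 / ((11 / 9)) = 720 / 11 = 65.45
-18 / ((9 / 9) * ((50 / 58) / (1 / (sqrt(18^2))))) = -29 / 25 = -1.16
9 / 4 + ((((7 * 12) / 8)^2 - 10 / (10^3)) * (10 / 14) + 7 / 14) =81.49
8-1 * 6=2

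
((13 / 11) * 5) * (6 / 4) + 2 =239 / 22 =10.86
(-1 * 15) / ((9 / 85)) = -425 / 3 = -141.67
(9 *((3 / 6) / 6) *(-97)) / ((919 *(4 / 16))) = -291 / 919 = -0.32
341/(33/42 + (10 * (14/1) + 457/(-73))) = 2.53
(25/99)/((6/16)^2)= 1600/891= 1.80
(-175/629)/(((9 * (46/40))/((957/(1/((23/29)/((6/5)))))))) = -96250/5661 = -17.00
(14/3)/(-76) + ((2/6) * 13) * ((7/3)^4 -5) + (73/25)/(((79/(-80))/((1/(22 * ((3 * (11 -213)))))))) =106.72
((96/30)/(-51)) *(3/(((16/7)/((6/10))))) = -21/425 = -0.05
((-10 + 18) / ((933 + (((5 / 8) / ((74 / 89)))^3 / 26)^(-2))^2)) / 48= 60300391495425327222539306640625 / 7925309200513270900542601024582625181366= 0.00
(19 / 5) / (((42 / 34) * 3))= 323 / 315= 1.03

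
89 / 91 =0.98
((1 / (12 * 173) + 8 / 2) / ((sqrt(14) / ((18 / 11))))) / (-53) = -2265 * sqrt(14) / 256732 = -0.03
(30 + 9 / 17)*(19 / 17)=9861 / 289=34.12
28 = 28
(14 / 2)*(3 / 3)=7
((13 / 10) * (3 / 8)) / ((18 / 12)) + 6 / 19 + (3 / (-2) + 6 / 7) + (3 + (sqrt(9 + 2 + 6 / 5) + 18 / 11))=sqrt(305) / 5 + 271199 / 58520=8.13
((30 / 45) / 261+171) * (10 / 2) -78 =608401 / 783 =777.01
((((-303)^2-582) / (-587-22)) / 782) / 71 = -30409 / 11270966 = -0.00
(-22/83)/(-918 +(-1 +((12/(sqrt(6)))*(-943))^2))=-22/1771307731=-0.00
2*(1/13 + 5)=132/13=10.15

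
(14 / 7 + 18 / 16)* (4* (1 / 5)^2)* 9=9 / 2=4.50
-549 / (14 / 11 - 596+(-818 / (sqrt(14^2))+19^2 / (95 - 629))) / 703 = 22573782 / 18899634077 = 0.00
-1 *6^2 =-36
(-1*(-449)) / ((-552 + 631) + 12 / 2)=449 / 85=5.28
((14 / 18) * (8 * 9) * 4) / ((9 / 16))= 3584 / 9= 398.22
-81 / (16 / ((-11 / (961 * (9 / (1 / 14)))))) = 99 / 215264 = 0.00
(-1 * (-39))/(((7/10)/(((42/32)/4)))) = 585/32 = 18.28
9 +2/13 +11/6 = 857/78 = 10.99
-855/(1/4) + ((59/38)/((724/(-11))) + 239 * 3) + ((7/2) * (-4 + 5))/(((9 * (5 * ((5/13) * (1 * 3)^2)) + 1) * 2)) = -37889109083/14017364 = -2703.01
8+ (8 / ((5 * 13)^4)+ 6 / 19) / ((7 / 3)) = 19314376706 / 2374133125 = 8.14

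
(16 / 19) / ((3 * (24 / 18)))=4 / 19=0.21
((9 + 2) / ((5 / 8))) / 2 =44 / 5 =8.80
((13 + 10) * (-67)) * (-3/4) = 4623/4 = 1155.75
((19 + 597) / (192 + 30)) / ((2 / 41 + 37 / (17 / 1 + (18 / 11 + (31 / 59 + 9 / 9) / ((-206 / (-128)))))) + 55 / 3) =8265941530 / 60387654527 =0.14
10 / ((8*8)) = 5 / 32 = 0.16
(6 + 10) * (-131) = -2096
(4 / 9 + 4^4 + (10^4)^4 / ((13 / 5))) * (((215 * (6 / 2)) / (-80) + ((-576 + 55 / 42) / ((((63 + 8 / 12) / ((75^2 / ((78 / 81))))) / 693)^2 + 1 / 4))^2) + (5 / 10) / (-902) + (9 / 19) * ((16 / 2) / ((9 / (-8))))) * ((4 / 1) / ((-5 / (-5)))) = 810126450878019691116469936539936908565488678569974740016333199 / 9965041840662258003082660826888460168573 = 81296843890038318757819.72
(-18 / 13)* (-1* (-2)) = -36 / 13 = -2.77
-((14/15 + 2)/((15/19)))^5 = -408348897330176/576650390625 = -708.14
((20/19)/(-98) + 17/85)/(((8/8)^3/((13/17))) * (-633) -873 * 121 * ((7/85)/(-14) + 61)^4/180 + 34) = -38262640520000/1642092729497253885778031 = -0.00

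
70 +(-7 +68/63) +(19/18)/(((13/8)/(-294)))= -103927/819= -126.89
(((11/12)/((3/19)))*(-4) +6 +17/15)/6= -362/135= -2.68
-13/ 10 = -1.30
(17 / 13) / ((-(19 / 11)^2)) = -2057 / 4693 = -0.44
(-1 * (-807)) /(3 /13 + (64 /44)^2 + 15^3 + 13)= 1269411 /5333015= 0.24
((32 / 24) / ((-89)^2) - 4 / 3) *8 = -10.67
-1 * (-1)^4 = -1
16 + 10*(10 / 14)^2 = 1034 / 49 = 21.10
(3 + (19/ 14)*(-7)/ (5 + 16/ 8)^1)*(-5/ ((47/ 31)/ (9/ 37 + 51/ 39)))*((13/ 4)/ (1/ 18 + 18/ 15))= -59838525/ 2751098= -21.75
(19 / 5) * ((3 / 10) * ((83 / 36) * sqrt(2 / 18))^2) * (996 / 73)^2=901708099 / 7194150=125.34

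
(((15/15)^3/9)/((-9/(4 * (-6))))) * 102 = 272/9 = 30.22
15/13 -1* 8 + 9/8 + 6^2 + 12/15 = 16161/520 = 31.08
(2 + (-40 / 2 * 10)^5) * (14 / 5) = -4479999999972 / 5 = -895999999994.40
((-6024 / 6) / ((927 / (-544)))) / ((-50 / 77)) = -21027776 / 23175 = -907.35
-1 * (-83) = 83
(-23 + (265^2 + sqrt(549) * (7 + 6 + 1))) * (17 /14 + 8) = 387 * sqrt(61) + 4528029 /7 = 649883.85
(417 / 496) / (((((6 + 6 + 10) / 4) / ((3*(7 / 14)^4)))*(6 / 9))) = 3753 / 87296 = 0.04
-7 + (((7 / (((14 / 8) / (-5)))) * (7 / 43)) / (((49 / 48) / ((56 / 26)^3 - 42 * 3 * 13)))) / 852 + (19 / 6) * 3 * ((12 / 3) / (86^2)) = -519497169 / 576839926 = -0.90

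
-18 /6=-3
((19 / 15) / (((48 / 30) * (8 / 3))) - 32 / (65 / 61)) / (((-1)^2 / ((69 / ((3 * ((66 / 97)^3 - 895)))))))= 2596499011947 / 3396868130240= 0.76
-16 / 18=-0.89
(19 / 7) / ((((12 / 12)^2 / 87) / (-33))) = -54549 / 7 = -7792.71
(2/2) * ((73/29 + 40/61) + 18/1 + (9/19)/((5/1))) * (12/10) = 25.52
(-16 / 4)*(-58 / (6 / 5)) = 580 / 3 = 193.33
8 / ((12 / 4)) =8 / 3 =2.67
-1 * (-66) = 66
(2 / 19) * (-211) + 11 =-213 / 19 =-11.21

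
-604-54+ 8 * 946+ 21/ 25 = 172771/ 25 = 6910.84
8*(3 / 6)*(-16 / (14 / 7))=-32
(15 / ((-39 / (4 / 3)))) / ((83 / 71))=-1420 / 3237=-0.44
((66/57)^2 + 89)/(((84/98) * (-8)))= -76097/5776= -13.17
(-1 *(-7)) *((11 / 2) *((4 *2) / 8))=77 / 2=38.50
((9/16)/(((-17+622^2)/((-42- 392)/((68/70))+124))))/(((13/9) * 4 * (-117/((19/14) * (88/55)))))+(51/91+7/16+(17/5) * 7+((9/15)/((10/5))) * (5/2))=397540384165/15560564474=25.55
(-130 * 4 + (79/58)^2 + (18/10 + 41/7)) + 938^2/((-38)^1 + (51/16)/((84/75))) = -47356179686817/1854287260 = -25538.75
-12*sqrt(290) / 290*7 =-42*sqrt(290) / 145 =-4.93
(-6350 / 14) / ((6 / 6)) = -3175 / 7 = -453.57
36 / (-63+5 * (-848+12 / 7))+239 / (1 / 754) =5417172314 / 30061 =180205.99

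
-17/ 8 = -2.12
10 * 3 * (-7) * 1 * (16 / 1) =-3360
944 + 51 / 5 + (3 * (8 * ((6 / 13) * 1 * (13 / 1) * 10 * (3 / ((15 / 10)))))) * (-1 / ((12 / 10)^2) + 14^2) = 2817171 / 5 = 563434.20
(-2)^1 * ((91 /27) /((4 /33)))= -1001 /18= -55.61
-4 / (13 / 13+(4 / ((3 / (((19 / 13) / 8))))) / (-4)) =-1248 / 293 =-4.26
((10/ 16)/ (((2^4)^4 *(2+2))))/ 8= 5/ 16777216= 0.00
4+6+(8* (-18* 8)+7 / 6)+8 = -1132.83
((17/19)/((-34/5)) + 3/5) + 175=33339/190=175.47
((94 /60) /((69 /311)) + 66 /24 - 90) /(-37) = 331981 /153180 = 2.17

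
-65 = -65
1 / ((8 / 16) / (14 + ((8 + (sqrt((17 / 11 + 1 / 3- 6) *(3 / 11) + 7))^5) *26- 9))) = 4778.25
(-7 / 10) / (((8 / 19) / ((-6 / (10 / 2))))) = 2.00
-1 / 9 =-0.11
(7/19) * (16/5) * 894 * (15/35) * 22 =944064/95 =9937.52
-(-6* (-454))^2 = -7420176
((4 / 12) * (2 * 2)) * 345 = 460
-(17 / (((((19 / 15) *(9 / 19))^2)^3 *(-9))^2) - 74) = -964933271 / 43046721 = -22.42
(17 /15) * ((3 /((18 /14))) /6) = 119 /270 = 0.44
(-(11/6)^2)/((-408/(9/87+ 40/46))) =78529/9796896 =0.01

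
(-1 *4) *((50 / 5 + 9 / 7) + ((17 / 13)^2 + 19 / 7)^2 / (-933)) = -58834498532 / 1305723237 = -45.06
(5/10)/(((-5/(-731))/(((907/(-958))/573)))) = -663017/5489340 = -0.12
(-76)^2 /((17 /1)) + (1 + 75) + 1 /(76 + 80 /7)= 254455 /612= 415.78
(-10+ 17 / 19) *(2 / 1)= -346 / 19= -18.21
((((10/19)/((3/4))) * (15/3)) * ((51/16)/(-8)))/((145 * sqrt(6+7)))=-85 * sqrt(13)/114608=-0.00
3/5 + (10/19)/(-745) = 8483/14155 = 0.60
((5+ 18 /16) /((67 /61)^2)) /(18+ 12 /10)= 0.26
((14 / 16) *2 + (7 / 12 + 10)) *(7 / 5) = 259 / 15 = 17.27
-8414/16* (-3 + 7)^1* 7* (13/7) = -54691/2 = -27345.50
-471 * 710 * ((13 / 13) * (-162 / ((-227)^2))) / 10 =5417442 / 51529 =105.13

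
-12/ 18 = -2/ 3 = -0.67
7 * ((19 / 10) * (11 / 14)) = 209 / 20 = 10.45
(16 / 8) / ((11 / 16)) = 32 / 11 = 2.91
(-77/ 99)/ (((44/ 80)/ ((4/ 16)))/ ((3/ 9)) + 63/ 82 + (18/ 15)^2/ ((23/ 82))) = -330050/ 5305311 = -0.06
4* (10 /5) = 8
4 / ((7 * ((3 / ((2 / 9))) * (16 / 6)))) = 0.02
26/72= 13/36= 0.36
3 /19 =0.16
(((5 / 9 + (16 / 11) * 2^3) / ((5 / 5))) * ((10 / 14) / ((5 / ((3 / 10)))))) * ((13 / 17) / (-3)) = -923 / 6930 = -0.13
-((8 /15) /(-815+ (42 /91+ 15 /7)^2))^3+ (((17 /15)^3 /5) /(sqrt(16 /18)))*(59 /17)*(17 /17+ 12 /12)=36343632130624 /126478377773220337763625+ 17051*sqrt(2) /11250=2.14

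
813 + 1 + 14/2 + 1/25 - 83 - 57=17026/25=681.04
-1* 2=-2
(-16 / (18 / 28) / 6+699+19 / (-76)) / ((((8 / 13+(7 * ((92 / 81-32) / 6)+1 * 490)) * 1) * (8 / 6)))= 26330967 / 22977664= 1.15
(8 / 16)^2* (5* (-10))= -25 / 2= -12.50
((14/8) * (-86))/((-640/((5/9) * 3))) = 301/768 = 0.39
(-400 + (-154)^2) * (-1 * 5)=-116580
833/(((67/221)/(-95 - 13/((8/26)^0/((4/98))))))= -17586517/67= -262485.33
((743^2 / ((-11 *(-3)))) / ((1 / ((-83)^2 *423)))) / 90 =178744081367 / 330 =541648731.42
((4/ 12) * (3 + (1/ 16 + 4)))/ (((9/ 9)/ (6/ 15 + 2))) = 113/ 20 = 5.65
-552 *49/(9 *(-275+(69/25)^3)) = 70437500/5952549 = 11.83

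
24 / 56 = 3 / 7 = 0.43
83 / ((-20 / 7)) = -581 / 20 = -29.05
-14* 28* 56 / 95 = -21952 / 95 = -231.07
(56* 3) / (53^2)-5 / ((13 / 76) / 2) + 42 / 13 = -2014678 / 36517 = -55.17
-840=-840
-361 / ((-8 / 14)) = 2527 / 4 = 631.75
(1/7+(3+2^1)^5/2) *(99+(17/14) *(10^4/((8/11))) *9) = 11513515068/49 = 234969695.27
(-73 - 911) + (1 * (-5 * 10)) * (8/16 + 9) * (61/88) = -1313.26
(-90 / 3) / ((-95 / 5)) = 30 / 19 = 1.58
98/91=14/13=1.08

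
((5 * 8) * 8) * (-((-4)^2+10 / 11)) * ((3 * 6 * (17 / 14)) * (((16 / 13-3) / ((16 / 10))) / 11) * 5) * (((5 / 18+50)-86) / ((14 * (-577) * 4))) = 2922676125 / 44473429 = 65.72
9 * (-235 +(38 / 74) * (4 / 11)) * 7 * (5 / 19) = -30104235 / 7733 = -3892.96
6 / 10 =3 / 5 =0.60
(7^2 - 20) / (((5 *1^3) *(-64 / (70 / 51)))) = -203 / 1632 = -0.12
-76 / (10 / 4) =-152 / 5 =-30.40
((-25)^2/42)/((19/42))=625/19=32.89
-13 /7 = -1.86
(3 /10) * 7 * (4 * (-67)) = -2814 /5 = -562.80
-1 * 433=-433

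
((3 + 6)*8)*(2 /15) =48 /5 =9.60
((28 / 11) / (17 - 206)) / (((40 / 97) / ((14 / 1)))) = -0.46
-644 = -644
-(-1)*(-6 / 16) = -3 / 8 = -0.38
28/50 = 14/25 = 0.56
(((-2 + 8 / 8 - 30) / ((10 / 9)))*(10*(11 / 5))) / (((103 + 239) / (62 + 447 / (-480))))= -3331911 / 30400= -109.60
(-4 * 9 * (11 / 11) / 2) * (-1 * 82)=1476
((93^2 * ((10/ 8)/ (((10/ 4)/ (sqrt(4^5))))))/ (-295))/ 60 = -11532/ 1475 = -7.82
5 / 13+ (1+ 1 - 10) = -99 / 13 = -7.62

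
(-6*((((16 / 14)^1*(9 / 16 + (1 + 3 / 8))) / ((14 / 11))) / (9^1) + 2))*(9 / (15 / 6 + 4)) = -11607 / 637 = -18.22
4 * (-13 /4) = -13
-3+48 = 45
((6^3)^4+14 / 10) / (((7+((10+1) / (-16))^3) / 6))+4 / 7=1872381095884804 / 956935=1956643968.38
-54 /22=-27 /11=-2.45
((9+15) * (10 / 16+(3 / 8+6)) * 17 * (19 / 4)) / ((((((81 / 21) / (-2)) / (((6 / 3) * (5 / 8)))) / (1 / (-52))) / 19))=1503565 / 468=3212.75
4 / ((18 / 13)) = 26 / 9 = 2.89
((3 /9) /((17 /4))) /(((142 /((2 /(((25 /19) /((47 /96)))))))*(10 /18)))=0.00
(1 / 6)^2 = 1 / 36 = 0.03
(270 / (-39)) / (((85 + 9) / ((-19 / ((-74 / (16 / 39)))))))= -2280 / 293891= -0.01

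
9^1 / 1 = 9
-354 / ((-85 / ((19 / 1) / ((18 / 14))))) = 15694 / 255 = 61.55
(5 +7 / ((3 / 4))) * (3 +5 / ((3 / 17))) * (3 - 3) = 0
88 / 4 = 22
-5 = -5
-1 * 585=-585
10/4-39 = -73/2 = -36.50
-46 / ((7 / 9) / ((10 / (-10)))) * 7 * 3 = 1242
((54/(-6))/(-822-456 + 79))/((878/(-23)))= -207/1052722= -0.00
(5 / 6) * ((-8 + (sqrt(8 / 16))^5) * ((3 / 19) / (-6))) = 0.17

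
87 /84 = 29 /28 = 1.04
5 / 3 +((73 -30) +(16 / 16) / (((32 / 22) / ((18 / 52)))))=44.90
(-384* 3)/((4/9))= -2592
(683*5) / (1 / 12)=40980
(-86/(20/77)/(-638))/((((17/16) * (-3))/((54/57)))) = -7224/46835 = -0.15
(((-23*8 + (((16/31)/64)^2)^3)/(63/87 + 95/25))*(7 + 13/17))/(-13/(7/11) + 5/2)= 22404121339074444585/1271939944283398144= 17.61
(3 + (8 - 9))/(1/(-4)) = -8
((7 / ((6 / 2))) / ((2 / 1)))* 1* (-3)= -7 / 2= -3.50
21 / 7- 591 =-588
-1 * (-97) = 97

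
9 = 9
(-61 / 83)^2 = 3721 / 6889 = 0.54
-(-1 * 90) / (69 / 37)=1110 / 23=48.26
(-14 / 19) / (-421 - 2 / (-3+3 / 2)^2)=126 / 72143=0.00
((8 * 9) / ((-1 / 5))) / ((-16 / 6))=135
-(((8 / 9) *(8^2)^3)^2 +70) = -4398046516774 / 81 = -54296870577.46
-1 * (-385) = 385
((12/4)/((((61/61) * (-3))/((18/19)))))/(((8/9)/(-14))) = 567/38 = 14.92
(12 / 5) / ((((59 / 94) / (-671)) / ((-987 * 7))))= 17726573.53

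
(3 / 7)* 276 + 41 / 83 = 69011 / 581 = 118.78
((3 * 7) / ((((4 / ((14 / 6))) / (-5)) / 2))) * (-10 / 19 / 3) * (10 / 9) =12250 / 513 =23.88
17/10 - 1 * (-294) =2957/10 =295.70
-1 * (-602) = 602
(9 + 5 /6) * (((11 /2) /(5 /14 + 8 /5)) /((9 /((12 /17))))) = 45430 /20961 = 2.17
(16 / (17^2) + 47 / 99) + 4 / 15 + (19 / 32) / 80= 11780581 / 14648832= 0.80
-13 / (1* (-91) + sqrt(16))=13 / 87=0.15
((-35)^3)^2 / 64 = 1838265625 / 64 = 28722900.39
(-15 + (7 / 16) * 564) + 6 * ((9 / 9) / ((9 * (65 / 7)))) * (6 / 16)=30131 / 130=231.78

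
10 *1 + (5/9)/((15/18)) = 32/3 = 10.67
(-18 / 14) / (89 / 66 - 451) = 0.00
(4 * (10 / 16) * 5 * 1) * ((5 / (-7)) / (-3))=125 / 42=2.98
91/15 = 6.07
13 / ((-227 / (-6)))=78 / 227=0.34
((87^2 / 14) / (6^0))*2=7569 / 7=1081.29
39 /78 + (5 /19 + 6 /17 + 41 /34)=750 /323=2.32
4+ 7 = 11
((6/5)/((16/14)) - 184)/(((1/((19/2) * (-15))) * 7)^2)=-59440455/784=-75816.91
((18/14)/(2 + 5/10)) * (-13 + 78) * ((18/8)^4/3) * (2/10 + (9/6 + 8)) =24820263/8960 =2770.12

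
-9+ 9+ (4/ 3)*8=32/ 3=10.67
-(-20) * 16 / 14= 160 / 7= 22.86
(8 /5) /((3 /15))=8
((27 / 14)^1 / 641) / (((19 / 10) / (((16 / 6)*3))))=0.01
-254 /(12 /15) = -635 /2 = -317.50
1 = 1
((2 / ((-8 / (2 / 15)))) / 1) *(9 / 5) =-3 / 50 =-0.06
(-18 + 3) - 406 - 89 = -510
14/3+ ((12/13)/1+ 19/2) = 1177/78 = 15.09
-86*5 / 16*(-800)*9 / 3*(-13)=-838500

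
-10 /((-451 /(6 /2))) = 30 /451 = 0.07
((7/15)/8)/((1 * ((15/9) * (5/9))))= 0.06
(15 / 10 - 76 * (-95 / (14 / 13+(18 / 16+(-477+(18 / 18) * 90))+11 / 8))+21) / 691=73165 / 13777158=0.01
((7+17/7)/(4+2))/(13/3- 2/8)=132/343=0.38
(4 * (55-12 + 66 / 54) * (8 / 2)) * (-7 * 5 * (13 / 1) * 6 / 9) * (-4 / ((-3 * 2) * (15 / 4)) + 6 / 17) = -470544256 / 4131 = -113905.65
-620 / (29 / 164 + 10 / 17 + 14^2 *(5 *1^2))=-1728560 / 2734373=-0.63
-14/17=-0.82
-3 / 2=-1.50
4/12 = 1/3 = 0.33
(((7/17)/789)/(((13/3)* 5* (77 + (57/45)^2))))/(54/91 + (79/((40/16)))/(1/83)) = 11025/94386332182264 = 0.00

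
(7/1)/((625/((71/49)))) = 71/4375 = 0.02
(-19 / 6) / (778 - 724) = -19 / 324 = -0.06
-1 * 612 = -612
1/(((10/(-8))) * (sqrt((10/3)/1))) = -2 * sqrt(30)/25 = -0.44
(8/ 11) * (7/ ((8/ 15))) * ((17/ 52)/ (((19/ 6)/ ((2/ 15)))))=0.13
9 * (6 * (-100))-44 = -5444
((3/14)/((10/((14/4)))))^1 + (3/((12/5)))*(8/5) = 83/40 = 2.08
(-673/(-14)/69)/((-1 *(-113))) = 0.01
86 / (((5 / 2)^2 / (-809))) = -278296 / 25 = -11131.84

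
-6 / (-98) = 3 / 49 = 0.06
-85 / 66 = -1.29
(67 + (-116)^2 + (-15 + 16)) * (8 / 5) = 108192 / 5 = 21638.40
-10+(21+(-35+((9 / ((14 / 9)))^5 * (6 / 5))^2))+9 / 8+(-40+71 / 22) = 1203607694276570350499 / 19886257529600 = 60524595.56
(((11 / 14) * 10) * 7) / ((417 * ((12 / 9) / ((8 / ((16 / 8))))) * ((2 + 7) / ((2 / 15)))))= 22 / 3753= 0.01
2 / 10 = 1 / 5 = 0.20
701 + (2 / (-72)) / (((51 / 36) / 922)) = 34829 / 51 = 682.92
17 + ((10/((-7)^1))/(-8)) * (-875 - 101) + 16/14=-1093/7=-156.14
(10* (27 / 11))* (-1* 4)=-1080 / 11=-98.18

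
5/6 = 0.83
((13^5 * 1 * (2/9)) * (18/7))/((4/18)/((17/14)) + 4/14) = 113615658/251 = 452652.02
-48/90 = -0.53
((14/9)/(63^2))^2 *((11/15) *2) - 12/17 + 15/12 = 14452543979/26561421180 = 0.54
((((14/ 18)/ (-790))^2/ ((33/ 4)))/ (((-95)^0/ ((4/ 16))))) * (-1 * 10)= -0.00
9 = 9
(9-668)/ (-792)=659/ 792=0.83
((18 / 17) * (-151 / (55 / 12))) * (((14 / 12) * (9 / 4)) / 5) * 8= -684936 / 4675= -146.51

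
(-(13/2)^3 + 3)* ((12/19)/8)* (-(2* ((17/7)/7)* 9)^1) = 997407/7448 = 133.92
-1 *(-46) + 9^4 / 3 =2233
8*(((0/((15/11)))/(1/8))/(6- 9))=0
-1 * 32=-32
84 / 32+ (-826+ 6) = -6539 / 8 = -817.38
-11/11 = -1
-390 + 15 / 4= -1545 / 4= -386.25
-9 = -9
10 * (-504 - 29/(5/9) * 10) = -10260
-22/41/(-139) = 22/5699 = 0.00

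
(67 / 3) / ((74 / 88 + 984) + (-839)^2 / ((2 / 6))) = 2948 / 278882715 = 0.00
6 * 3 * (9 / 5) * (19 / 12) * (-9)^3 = -373977 / 10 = -37397.70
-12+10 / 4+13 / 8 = -63 / 8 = -7.88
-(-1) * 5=5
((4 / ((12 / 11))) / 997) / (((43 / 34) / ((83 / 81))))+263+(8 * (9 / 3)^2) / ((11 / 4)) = 33138895655 / 114594183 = 289.18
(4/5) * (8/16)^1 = 2/5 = 0.40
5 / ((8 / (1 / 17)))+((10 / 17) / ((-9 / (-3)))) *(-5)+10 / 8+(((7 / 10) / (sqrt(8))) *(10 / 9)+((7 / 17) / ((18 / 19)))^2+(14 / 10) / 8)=7 *sqrt(2) / 36+156907 / 234090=0.95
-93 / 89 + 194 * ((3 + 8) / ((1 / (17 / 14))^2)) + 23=3168.52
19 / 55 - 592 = -32541 / 55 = -591.65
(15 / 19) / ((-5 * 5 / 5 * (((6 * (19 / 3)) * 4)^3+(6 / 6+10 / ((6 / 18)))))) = -1 / 22241647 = -0.00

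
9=9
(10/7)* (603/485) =1206/679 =1.78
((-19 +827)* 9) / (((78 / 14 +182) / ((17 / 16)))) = 1071 / 26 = 41.19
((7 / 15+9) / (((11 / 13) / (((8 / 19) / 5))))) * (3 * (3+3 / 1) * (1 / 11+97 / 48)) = 411658 / 11495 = 35.81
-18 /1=-18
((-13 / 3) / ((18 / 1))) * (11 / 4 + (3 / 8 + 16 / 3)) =-2639 / 1296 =-2.04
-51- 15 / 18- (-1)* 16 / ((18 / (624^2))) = 346060.17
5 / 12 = 0.42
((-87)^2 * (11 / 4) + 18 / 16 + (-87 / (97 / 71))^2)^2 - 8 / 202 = 353978774747422847189 / 572253272384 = 618570118.91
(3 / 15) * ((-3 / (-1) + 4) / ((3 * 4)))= 7 / 60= 0.12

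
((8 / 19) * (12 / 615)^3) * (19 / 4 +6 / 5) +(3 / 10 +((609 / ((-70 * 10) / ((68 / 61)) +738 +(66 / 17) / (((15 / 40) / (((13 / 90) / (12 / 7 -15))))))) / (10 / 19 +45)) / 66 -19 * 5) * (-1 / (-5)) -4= -279469823628674442483 / 12182848389226136875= -22.94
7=7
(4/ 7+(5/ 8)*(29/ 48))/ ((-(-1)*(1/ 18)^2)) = 68877/ 224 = 307.49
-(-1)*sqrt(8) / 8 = sqrt(2) / 4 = 0.35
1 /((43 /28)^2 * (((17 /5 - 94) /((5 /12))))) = -4900 /2512791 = -0.00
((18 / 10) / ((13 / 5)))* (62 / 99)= 62 / 143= 0.43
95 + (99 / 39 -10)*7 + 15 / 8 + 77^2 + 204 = 642475 / 104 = 6177.64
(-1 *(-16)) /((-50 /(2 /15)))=-16 /375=-0.04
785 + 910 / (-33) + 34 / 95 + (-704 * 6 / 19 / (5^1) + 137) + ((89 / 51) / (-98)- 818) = 33741223 / 1044582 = 32.30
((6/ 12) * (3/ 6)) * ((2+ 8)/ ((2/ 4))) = 5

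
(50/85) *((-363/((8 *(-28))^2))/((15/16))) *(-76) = 0.34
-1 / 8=-0.12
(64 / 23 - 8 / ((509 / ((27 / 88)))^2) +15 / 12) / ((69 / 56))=162825555025 / 49750547187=3.27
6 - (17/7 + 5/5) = 18/7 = 2.57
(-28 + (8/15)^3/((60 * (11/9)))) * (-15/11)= 1732372/45375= 38.18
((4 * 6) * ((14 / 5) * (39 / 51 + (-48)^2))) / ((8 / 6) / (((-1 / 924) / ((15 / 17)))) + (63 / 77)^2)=-530980912 / 3724505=-142.56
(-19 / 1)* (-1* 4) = 76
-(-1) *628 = 628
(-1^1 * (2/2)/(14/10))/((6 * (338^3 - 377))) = -1/324358398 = -0.00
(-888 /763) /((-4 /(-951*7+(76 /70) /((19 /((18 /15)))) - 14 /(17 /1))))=-4397114262 /2269925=-1937.12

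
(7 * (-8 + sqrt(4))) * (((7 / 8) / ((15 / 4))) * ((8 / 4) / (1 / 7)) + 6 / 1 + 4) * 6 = -16716 / 5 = -3343.20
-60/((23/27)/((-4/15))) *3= 1296/23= 56.35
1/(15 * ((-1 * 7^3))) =-1/5145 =-0.00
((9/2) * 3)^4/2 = 531441/32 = 16607.53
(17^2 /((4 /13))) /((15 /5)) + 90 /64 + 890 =115631 /96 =1204.49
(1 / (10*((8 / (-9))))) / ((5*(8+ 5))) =-9 / 5200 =-0.00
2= 2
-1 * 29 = -29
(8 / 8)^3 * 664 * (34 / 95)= 22576 / 95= 237.64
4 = 4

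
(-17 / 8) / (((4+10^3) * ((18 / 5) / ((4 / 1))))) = -85 / 36144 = -0.00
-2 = -2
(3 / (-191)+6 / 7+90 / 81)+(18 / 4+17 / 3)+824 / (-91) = 958681 / 312858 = 3.06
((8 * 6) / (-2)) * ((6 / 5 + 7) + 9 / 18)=-1044 / 5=-208.80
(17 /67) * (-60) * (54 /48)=-2295 /134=-17.13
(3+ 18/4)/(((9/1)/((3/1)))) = 5/2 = 2.50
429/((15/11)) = 1573/5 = 314.60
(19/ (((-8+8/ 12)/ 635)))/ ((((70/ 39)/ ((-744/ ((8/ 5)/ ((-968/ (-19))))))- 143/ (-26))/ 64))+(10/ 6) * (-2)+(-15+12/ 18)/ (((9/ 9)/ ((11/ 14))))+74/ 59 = -458355688981879/ 23924943798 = -19158.07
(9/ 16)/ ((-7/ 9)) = -81/ 112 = -0.72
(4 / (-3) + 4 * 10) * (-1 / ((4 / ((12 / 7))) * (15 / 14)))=-232 / 15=-15.47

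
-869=-869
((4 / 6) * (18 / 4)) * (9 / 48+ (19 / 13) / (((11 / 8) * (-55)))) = 63489 / 125840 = 0.50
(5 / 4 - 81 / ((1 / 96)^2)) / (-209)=2985979 / 836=3571.75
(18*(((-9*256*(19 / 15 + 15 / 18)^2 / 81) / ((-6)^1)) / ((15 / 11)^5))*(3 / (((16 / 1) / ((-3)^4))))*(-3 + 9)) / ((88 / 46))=297007326 / 78125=3801.69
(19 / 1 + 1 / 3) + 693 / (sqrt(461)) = 58 / 3 + 693 * sqrt(461) / 461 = 51.61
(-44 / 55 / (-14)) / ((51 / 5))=2 / 357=0.01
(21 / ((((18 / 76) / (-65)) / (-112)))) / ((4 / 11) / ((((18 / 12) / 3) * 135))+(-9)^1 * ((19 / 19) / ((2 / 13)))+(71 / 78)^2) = -647984937600 / 57888637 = -11193.65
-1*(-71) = 71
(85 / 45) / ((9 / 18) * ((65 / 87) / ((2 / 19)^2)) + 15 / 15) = 0.05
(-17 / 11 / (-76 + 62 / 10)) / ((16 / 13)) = 1105 / 61424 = 0.02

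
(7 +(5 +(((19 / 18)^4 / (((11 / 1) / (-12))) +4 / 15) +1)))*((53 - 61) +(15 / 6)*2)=-5731519 / 160380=-35.74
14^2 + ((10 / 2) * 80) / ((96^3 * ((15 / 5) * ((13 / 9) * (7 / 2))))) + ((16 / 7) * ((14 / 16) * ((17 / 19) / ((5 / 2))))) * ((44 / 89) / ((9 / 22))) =1395937905071 / 7090836480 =196.87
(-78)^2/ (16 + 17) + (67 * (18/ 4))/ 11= 4659/ 22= 211.77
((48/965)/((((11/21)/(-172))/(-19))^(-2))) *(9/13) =363/410308825745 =0.00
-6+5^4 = 619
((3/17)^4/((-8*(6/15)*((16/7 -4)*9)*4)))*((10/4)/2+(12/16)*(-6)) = -1365/85525504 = -0.00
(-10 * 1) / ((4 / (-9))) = 22.50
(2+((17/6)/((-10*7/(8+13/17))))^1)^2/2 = 477481/352800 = 1.35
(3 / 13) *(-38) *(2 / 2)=-114 / 13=-8.77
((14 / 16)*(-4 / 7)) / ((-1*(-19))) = -1 / 38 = -0.03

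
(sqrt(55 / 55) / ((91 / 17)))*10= 170 / 91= 1.87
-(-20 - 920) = 940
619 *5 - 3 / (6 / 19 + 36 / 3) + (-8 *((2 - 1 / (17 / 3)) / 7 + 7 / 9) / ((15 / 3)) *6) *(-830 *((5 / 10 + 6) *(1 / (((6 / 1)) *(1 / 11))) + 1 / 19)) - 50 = 54001064525 / 529074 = 102067.13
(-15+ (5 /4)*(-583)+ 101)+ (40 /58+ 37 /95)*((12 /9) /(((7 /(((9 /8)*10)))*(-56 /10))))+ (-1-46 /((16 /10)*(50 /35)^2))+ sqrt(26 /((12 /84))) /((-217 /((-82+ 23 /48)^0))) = -658.31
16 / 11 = 1.45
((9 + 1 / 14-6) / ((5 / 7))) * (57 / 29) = 2451 / 290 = 8.45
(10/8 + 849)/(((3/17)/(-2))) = -57817/6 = -9636.17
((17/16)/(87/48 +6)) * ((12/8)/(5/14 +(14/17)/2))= 2023/7625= 0.27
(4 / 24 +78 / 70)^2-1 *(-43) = 1968661 / 44100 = 44.64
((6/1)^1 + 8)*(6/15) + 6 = 58/5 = 11.60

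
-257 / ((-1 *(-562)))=-257 / 562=-0.46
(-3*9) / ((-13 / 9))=243 / 13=18.69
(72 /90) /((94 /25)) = 0.21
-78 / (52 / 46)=-69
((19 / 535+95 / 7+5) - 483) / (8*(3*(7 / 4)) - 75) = 1739152 / 123585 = 14.07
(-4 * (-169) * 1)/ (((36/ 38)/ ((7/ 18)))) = 277.49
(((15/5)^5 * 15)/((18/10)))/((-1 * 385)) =-405/77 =-5.26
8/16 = 1/2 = 0.50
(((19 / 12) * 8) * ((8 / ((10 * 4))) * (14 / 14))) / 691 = 38 / 10365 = 0.00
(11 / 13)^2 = 121 / 169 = 0.72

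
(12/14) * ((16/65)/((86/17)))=0.04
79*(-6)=-474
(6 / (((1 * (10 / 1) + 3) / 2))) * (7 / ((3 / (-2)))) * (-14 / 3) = 784 / 39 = 20.10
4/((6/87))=58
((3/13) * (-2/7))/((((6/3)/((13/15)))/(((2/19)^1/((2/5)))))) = -1/133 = -0.01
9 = 9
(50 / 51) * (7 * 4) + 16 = 2216 / 51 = 43.45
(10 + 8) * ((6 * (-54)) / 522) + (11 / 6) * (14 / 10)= -7487 / 870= -8.61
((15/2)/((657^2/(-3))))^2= 25/9201030084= 0.00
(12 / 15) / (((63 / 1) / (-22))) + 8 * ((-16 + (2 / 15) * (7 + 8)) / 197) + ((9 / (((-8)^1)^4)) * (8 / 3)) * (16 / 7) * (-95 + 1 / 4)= -16814353 / 7943040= -2.12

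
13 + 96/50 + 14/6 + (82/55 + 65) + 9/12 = 278831/3300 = 84.49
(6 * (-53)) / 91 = -318 / 91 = -3.49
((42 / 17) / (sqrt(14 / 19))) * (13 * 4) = 156 * sqrt(266) / 17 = 149.66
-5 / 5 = -1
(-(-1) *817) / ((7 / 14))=1634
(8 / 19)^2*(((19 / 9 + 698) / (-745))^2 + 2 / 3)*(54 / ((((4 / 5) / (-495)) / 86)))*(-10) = 63275095340160 / 8014561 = 7895017.00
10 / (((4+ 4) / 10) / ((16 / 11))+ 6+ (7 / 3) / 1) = 600 / 533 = 1.13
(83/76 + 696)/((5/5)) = 52979/76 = 697.09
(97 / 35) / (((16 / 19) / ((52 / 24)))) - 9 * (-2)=84439 / 3360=25.13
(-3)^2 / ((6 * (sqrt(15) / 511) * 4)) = 49.48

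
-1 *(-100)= 100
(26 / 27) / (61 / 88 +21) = 2288 / 51543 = 0.04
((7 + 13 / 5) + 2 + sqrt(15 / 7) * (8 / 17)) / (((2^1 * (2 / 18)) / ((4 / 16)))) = 13.82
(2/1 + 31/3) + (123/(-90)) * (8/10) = 281/25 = 11.24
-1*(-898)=898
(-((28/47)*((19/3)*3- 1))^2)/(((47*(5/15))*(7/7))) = -762048/103823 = -7.34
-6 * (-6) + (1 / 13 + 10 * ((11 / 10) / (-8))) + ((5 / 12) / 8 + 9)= 54605 / 1248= 43.75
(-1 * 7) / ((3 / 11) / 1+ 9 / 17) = -1309 / 150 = -8.73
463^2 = 214369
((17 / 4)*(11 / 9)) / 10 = 187 / 360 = 0.52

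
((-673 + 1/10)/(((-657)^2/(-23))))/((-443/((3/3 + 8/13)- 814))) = 544831429/8286221970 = 0.07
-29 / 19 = -1.53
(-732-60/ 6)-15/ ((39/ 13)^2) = -2231/ 3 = -743.67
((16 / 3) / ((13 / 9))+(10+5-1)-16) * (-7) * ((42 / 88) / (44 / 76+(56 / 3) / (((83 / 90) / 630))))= -231819 / 522873338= -0.00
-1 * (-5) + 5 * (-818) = -4085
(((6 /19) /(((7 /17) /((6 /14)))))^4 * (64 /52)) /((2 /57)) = 210424811904 /514030010767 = 0.41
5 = 5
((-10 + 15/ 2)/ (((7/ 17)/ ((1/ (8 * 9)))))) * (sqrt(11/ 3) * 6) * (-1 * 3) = 85 * sqrt(33)/ 168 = 2.91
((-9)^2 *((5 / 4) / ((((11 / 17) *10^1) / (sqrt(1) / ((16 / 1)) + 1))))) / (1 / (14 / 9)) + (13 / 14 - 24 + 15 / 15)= 18681 / 4928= 3.79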